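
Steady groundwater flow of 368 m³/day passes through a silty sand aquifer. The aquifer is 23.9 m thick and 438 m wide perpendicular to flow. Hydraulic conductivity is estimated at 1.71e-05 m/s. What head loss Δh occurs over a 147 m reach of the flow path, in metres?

Convert K: 1.71e-05 m/s × 86400 = 1.477 m/day.
Cross-sectional area A = 438 × 23.9 = 10468 m².
From Q = K·A·i, i = Q / (K·A) = 368 / (1.477 × 10468) = 0.02379.
Head loss Δh = i · L = 0.02379 × 147 = 3.498 m.

3.50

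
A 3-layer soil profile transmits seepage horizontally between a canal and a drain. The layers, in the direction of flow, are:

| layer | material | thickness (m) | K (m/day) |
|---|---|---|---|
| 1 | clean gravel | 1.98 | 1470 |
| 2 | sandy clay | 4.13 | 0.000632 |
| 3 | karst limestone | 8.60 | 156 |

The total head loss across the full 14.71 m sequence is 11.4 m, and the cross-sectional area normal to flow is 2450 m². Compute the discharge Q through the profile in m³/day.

4.27

Flow is perpendicular to layering, so the layers act in series and the equivalent K is the thickness-weighted harmonic mean.
Total thickness L = 1.98 + 4.13 + 8.60 = 14.71 m.
Σ(b_i/K_i) = 1.98/1470 + 4.13/0.000632 + 8.60/156 = 6535 d.
K_eq = L / Σ(b_i/K_i) = 14.71 / 6535 = 0.002251 m/day.
Q = K_eq · A · (Δh/L) = 0.002251 × 2450 × (11.4/14.71) = 4.274 m³/day.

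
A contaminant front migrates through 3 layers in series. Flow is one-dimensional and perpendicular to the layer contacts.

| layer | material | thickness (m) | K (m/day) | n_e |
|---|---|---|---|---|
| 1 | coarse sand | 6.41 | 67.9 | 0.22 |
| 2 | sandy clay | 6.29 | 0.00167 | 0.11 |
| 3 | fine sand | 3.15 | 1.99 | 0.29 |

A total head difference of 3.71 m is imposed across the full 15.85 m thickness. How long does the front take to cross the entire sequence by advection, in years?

8.39

With flow normal to the layers, continuity requires the same specific discharge q through every layer.
Σ(b_i/K_i) = 6.41/67.9 + 6.29/0.00167 + 3.15/1.99 = 3768 d.
q = Δh / Σ(b_i/K_i) = 3.71 / 3768 = 0.0009846 m/day.
In each layer the seepage velocity is v_i = q/n_i, so the layer transit time is t_i = b_i·n_i / q:
  layer 1 (coarse sand): t_1 = 6.41 × 0.22 / 0.0009846 = 1432 d
  layer 2 (sandy clay): t_2 = 6.29 × 0.11 / 0.0009846 = 702.7 d
  layer 3 (fine sand): t_3 = 3.15 × 0.29 / 0.0009846 = 927.8 d
Total t = Σ t_i = 3063 days = 8.386 years.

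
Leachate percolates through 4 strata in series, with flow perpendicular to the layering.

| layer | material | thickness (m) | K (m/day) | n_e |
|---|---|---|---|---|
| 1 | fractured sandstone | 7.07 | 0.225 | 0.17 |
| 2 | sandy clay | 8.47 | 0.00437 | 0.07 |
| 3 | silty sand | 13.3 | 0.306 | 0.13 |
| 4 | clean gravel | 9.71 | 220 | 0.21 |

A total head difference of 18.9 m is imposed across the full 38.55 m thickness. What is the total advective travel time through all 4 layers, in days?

593

With flow normal to the layers, continuity requires the same specific discharge q through every layer.
Σ(b_i/K_i) = 7.07/0.225 + 8.47/0.00437 + 13.3/0.306 + 9.71/220 = 2013 d.
q = Δh / Σ(b_i/K_i) = 18.9 / 2013 = 0.009388 m/day.
In each layer the seepage velocity is v_i = q/n_i, so the layer transit time is t_i = b_i·n_i / q:
  layer 1 (fractured sandstone): t_1 = 7.07 × 0.17 / 0.009388 = 128.0 d
  layer 2 (sandy clay): t_2 = 8.47 × 0.07 / 0.009388 = 63.15 d
  layer 3 (silty sand): t_3 = 13.3 × 0.13 / 0.009388 = 184.2 d
  layer 4 (clean gravel): t_4 = 9.71 × 0.21 / 0.009388 = 217.2 d
Total t = Σ t_i = 592.5 days.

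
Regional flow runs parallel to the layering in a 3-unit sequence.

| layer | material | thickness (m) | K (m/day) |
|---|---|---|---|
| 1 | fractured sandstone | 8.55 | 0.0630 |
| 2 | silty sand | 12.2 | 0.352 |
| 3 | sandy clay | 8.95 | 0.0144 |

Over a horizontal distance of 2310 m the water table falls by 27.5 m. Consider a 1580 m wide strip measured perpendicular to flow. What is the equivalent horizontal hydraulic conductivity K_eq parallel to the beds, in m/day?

Flow is parallel to layering, so each bed carries its own Darcy discharge and the transmissivities add.
Σ(K_i·b_i) = 0.0630×8.55 + 0.352×12.2 + 0.0144×8.95 = 4.962 m²/day.
Total thickness b = 29.70 m, so K_eq = Σ(K_i·b_i)/b = 0.1671 m/day.

0.167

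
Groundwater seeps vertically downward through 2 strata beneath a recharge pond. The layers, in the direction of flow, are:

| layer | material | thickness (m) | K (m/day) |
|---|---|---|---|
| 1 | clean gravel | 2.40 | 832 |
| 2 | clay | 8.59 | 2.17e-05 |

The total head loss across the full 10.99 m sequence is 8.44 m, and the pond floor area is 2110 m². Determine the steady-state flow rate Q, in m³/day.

Flow is perpendicular to layering, so the layers act in series and the equivalent K is the thickness-weighted harmonic mean.
Total thickness L = 2.40 + 8.59 = 10.99 m.
Σ(b_i/K_i) = 2.40/832 + 8.59/2.17e-05 = 3.959e+05 d.
K_eq = L / Σ(b_i/K_i) = 10.99 / 3.959e+05 = 2.776e-05 m/day.
Q = K_eq · A · (Δh/L) = 2.776e-05 × 2110 × (8.44/10.99) = 0.04499 m³/day.

0.0450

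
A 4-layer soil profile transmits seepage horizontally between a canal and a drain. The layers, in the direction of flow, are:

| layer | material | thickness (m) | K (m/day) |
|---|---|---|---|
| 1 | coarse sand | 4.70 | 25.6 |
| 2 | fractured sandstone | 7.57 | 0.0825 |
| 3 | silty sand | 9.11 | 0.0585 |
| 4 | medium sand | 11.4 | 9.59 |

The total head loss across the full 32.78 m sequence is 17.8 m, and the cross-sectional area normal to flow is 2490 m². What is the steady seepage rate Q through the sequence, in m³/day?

178

Flow is perpendicular to layering, so the layers act in series and the equivalent K is the thickness-weighted harmonic mean.
Total thickness L = 4.70 + 7.57 + 9.11 + 11.4 = 32.78 m.
Σ(b_i/K_i) = 4.70/25.6 + 7.57/0.0825 + 9.11/0.0585 + 11.4/9.59 = 248.9 d.
K_eq = L / Σ(b_i/K_i) = 32.78 / 248.9 = 0.1317 m/day.
Q = K_eq · A · (Δh/L) = 0.1317 × 2490 × (17.8/32.78) = 178.1 m³/day.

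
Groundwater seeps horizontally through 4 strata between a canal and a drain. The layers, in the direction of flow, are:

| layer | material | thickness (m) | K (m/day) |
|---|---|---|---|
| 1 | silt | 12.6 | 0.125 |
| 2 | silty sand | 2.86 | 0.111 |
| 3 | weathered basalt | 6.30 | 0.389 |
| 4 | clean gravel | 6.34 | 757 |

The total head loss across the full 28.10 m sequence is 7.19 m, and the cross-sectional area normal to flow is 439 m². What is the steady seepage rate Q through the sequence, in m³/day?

Flow is perpendicular to layering, so the layers act in series and the equivalent K is the thickness-weighted harmonic mean.
Total thickness L = 12.6 + 2.86 + 6.30 + 6.34 = 28.10 m.
Σ(b_i/K_i) = 12.6/0.125 + 2.86/0.111 + 6.30/0.389 + 6.34/757 = 142.8 d.
K_eq = L / Σ(b_i/K_i) = 28.10 / 142.8 = 0.1968 m/day.
Q = K_eq · A · (Δh/L) = 0.1968 × 439 × (7.19/28.10) = 22.11 m³/day.

22.1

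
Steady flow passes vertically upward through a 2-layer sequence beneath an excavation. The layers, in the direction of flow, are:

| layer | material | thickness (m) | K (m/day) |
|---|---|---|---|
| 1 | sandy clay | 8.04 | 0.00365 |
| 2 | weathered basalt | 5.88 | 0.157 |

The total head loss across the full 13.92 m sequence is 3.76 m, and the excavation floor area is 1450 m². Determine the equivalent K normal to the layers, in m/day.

Flow is perpendicular to layering, so the layers act in series and the equivalent K is the thickness-weighted harmonic mean.
Total thickness L = 8.04 + 5.88 = 13.92 m.
Σ(b_i/K_i) = 8.04/0.00365 + 5.88/0.157 = 2240 d.
K_eq = L / Σ(b_i/K_i) = 13.92 / 2240 = 0.006214 m/day.

0.00621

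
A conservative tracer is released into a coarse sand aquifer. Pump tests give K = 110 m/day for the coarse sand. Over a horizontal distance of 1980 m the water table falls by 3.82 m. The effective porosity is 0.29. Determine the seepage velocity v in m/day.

Hydraulic gradient i = Δh / L = 3.82 / 1980 = 0.001929.
Darcy flux q = K · i = 110.0 × 0.001929 = 0.2122 m/day.
Seepage velocity v = q / n_e = 0.2122 / 0.29 = 0.7318 m/day.

0.732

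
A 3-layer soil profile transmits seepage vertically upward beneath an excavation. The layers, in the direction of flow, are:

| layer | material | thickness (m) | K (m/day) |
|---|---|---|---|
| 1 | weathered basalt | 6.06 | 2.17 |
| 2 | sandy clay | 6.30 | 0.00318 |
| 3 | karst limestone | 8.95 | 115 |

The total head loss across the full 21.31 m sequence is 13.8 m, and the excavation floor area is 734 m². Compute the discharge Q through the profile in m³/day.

Flow is perpendicular to layering, so the layers act in series and the equivalent K is the thickness-weighted harmonic mean.
Total thickness L = 6.06 + 6.30 + 8.95 = 21.31 m.
Σ(b_i/K_i) = 6.06/2.17 + 6.30/0.00318 + 8.95/115 = 1984 d.
K_eq = L / Σ(b_i/K_i) = 21.31 / 1984 = 0.01074 m/day.
Q = K_eq · A · (Δh/L) = 0.01074 × 734 × (13.8/21.31) = 5.105 m³/day.

5.11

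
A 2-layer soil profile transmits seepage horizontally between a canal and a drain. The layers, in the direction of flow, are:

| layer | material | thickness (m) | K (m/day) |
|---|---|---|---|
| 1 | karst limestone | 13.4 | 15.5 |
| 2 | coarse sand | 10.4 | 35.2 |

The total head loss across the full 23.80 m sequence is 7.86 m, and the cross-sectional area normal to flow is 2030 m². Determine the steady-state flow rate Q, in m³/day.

13800

Flow is perpendicular to layering, so the layers act in series and the equivalent K is the thickness-weighted harmonic mean.
Total thickness L = 13.4 + 10.4 = 23.80 m.
Σ(b_i/K_i) = 13.4/15.5 + 10.4/35.2 = 1.160 d.
K_eq = L / Σ(b_i/K_i) = 23.80 / 1.160 = 20.52 m/day.
Q = K_eq · A · (Δh/L) = 20.52 × 2030 × (7.86/23.80) = 13755 m³/day.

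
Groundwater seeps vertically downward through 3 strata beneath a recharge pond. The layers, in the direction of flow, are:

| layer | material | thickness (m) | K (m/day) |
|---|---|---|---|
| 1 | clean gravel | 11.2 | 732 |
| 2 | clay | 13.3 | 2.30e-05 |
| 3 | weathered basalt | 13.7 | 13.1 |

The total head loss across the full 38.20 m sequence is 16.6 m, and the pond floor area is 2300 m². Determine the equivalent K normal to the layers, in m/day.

6.61e-05

Flow is perpendicular to layering, so the layers act in series and the equivalent K is the thickness-weighted harmonic mean.
Total thickness L = 11.2 + 13.3 + 13.7 = 38.20 m.
Σ(b_i/K_i) = 11.2/732 + 13.3/2.30e-05 + 13.7/13.1 = 5.783e+05 d.
K_eq = L / Σ(b_i/K_i) = 38.20 / 5.783e+05 = 6.606e-05 m/day.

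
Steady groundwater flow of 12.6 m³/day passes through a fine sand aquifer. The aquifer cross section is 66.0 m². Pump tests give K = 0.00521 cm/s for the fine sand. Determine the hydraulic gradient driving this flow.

0.0424

Convert K: 0.00521 cm/s × 864 = 4.501 m/day.
From Q = K·A·i, i = Q / (K·A) = 12.6 / (4.501 × 66.00) = 0.04241.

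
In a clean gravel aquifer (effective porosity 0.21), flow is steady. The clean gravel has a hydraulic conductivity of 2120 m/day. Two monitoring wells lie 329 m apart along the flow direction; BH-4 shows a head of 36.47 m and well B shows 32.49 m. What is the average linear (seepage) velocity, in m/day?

122

Hydraulic gradient i = (36.47 − 32.49) / 329 = 3.98 / 329 = 0.01210.
Darcy flux q = K · i = 2120 × 0.01210 = 25.65 m/day.
Seepage velocity v = q / n_e = 25.65 / 0.21 = 122.1 m/day.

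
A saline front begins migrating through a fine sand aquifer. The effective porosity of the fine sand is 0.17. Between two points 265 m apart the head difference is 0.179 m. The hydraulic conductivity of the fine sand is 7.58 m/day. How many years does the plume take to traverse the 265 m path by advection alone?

24.1

Hydraulic gradient i = Δh / L = 0.179 / 265 = 0.0006755.
Darcy flux q = K · i = 7.580 × 0.0006755 = 0.005120 m/day.
Seepage velocity v = q / n_e = 0.005120 / 0.17 = 0.03012 m/day.
Travel time t = L / v = 265 / 0.03012 = 8799 days = 24.09 years.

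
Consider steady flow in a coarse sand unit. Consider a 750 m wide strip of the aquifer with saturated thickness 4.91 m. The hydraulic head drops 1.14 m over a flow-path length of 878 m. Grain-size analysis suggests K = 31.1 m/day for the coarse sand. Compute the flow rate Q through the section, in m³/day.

Cross-sectional area A = 750 × 4.91 = 3682 m².
Hydraulic gradient i = Δh / L = 1.14 / 878 = 0.001298.
Darcy's law: Q = K · A · i = 31.10 × 3682 × 0.001298 = 148.7 m³/day.

149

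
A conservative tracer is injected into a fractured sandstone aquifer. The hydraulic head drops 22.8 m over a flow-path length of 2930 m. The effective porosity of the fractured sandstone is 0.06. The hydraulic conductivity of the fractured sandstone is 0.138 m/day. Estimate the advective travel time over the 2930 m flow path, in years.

448

Hydraulic gradient i = Δh / L = 22.8 / 2930 = 0.007782.
Darcy flux q = K · i = 0.1380 × 0.007782 = 0.001074 m/day.
Seepage velocity v = q / n_e = 0.001074 / 0.06 = 0.01790 m/day.
Travel time t = L / v = 2930 / 0.01790 = 1.637e+05 days = 448.2 years.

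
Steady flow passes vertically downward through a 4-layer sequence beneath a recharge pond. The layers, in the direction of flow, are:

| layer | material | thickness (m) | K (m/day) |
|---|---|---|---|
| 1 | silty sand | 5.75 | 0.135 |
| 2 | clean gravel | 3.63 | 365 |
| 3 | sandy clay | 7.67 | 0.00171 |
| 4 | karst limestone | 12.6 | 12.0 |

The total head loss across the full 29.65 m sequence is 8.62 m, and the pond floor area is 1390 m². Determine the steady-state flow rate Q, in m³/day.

Flow is perpendicular to layering, so the layers act in series and the equivalent K is the thickness-weighted harmonic mean.
Total thickness L = 5.75 + 3.63 + 7.67 + 12.6 = 29.65 m.
Σ(b_i/K_i) = 5.75/0.135 + 3.63/365 + 7.67/0.00171 + 12.6/12.0 = 4529 d.
K_eq = L / Σ(b_i/K_i) = 29.65 / 4529 = 0.006547 m/day.
Q = K_eq · A · (Δh/L) = 0.006547 × 1390 × (8.62/29.65) = 2.646 m³/day.

2.65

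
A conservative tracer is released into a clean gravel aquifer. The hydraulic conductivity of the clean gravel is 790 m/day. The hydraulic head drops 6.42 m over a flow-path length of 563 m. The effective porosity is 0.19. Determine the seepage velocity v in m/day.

Hydraulic gradient i = Δh / L = 6.42 / 563 = 0.01140.
Darcy flux q = K · i = 790.0 × 0.01140 = 9.009 m/day.
Seepage velocity v = q / n_e = 9.009 / 0.19 = 47.41 m/day.

47.4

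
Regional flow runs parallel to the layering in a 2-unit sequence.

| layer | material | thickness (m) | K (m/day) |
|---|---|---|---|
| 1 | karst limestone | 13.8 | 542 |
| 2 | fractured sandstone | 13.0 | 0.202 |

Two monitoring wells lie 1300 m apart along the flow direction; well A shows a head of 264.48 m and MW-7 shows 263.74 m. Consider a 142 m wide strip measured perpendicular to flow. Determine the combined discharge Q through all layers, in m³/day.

605

Flow is parallel to layering, so each bed carries its own Darcy discharge and the transmissivities add.
Σ(K_i·b_i) = 542×13.8 + 0.202×13.0 = 7482 m²/day.
Hydraulic gradient i = (264.48 − 263.74) / 1300 = 0.74 / 1300 = 0.0005692.
Q = Σ(K_i·b_i) · W · i = 7482 × 142 × 0.0005692 = 604.8 m³/day.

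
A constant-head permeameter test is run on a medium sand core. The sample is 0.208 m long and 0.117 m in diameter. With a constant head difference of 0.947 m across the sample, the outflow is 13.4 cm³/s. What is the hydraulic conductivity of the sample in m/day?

Cross-sectional area A = π·(d/2)² = π × (0.117/2)² = 0.01075 m².
Convert discharge: 13.4 cm³/s = 1.340e-05 m³/s.
Darcy's law rearranged: K = Q·L / (A·Δh) = 1.340e-05 × 0.208 / (0.01075 × 0.947) = 0.0002738 m/s = 23.65 m/day.

23.7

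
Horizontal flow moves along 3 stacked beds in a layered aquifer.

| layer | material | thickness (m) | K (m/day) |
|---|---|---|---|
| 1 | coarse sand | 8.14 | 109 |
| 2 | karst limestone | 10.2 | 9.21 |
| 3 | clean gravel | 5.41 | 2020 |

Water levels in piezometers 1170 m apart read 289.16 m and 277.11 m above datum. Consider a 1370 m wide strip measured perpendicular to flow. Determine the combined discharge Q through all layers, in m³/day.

168000

Flow is parallel to layering, so each bed carries its own Darcy discharge and the transmissivities add.
Σ(K_i·b_i) = 109×8.14 + 9.21×10.2 + 2020×5.41 = 11909 m²/day.
Hydraulic gradient i = (289.16 − 277.11) / 1170 = 12.05 / 1170 = 0.01030.
Q = Σ(K_i·b_i) · W · i = 11909 × 1370 × 0.01030 = 1.680e+05 m³/day.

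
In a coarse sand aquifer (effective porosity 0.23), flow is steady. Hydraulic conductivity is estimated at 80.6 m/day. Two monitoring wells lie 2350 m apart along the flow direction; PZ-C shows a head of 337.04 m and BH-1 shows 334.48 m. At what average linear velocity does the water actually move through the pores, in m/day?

Hydraulic gradient i = (337.04 − 334.48) / 2350 = 2.56 / 2350 = 0.001089.
Darcy flux q = K · i = 80.60 × 0.001089 = 0.08780 m/day.
Seepage velocity v = q / n_e = 0.08780 / 0.23 = 0.3818 m/day.

0.382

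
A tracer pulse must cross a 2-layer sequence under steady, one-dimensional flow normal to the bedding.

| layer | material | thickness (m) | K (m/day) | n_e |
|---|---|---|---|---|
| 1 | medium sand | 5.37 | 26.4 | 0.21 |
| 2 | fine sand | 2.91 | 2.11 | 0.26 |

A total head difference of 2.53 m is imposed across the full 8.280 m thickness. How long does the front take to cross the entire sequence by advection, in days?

1.18

With flow normal to the layers, continuity requires the same specific discharge q through every layer.
Σ(b_i/K_i) = 5.37/26.4 + 2.91/2.11 = 1.583 d.
q = Δh / Σ(b_i/K_i) = 2.53 / 1.583 = 1.599 m/day.
In each layer the seepage velocity is v_i = q/n_i, so the layer transit time is t_i = b_i·n_i / q:
  layer 1 (medium sand): t_1 = 5.37 × 0.21 / 1.599 = 0.7054 d
  layer 2 (fine sand): t_2 = 2.91 × 0.26 / 1.599 = 0.4733 d
Total t = Σ t_i = 1.179 days.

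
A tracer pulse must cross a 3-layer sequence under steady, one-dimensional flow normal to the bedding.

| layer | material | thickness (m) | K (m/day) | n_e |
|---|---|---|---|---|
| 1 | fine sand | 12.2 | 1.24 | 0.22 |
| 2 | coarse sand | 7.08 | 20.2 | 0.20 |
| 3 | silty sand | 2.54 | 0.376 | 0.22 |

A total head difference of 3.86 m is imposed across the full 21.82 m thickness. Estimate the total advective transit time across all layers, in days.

With flow normal to the layers, continuity requires the same specific discharge q through every layer.
Σ(b_i/K_i) = 12.2/1.24 + 7.08/20.2 + 2.54/0.376 = 16.94 d.
q = Δh / Σ(b_i/K_i) = 3.86 / 16.94 = 0.2278 m/day.
In each layer the seepage velocity is v_i = q/n_i, so the layer transit time is t_i = b_i·n_i / q:
  layer 1 (fine sand): t_1 = 12.2 × 0.22 / 0.2278 = 11.78 d
  layer 2 (coarse sand): t_2 = 7.08 × 0.20 / 0.2278 = 6.216 d
  layer 3 (silty sand): t_3 = 2.54 × 0.22 / 0.2278 = 2.453 d
Total t = Σ t_i = 20.45 days.

20.5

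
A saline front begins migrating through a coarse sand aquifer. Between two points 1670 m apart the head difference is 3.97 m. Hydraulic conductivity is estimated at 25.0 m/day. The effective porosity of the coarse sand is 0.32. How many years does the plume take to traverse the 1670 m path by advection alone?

24.6

Hydraulic gradient i = Δh / L = 3.97 / 1670 = 0.002377.
Darcy flux q = K · i = 25.00 × 0.002377 = 0.05943 m/day.
Seepage velocity v = q / n_e = 0.05943 / 0.32 = 0.1857 m/day.
Travel time t = L / v = 1670 / 0.1857 = 8992 days = 24.62 years.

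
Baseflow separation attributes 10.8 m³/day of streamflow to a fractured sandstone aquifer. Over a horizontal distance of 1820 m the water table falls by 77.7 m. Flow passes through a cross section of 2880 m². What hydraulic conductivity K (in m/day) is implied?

Hydraulic gradient i = Δh / L = 77.7 / 1820 = 0.04269.
From Q = K·A·i, K = Q / (A·i) = 10.8 / (2880 × 0.04269) = 0.08784 m/day.

0.0878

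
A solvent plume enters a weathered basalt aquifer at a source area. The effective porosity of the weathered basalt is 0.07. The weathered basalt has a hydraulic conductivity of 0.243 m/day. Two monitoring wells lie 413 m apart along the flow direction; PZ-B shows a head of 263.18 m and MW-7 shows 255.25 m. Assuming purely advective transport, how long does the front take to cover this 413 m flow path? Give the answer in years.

17.0

Hydraulic gradient i = (263.18 − 255.25) / 413 = 7.93 / 413 = 0.01920.
Darcy flux q = K · i = 0.2430 × 0.01920 = 0.004666 m/day.
Seepage velocity v = q / n_e = 0.004666 / 0.07 = 0.06665 m/day.
Travel time t = L / v = 413 / 0.06665 = 6196 days = 16.96 years.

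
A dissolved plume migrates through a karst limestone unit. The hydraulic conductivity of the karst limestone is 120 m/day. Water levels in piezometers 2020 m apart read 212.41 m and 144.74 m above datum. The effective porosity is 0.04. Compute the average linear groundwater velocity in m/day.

Hydraulic gradient i = (212.41 − 144.74) / 2020 = 67.67 / 2020 = 0.03350.
Darcy flux q = K · i = 120.0 × 0.03350 = 4.020 m/day.
Seepage velocity v = q / n_e = 4.020 / 0.04 = 100.5 m/day.

101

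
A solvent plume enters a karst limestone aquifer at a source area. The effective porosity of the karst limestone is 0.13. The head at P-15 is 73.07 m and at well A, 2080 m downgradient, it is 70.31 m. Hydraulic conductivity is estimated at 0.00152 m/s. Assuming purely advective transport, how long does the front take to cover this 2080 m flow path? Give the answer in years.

Convert K: 0.00152 m/s × 86400 = 131.3 m/day.
Hydraulic gradient i = (73.07 − 70.31) / 2080 = 2.76 / 2080 = 0.001327.
Darcy flux q = K · i = 131.3 × 0.001327 = 0.1743 m/day.
Seepage velocity v = q / n_e = 0.1743 / 0.13 = 1.340 m/day.
Travel time t = L / v = 2080 / 1.340 = 1552 days = 4.248 years.

4.25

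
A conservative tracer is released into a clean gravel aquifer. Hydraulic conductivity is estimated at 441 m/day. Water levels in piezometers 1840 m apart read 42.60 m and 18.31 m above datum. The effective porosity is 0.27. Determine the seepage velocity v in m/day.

21.6

Hydraulic gradient i = (42.60 − 18.31) / 1840 = 24.29 / 1840 = 0.01320.
Darcy flux q = K · i = 441.0 × 0.01320 = 5.822 m/day.
Seepage velocity v = q / n_e = 5.822 / 0.27 = 21.56 m/day.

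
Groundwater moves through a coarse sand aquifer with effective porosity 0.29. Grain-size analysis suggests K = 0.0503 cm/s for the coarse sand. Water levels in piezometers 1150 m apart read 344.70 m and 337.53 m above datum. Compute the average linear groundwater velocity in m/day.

Convert K: 0.0503 cm/s × 864 = 43.46 m/day.
Hydraulic gradient i = (344.70 − 337.53) / 1150 = 7.17 / 1150 = 0.006235.
Darcy flux q = K · i = 43.46 × 0.006235 = 0.2710 m/day.
Seepage velocity v = q / n_e = 0.2710 / 0.29 = 0.9343 m/day.

0.934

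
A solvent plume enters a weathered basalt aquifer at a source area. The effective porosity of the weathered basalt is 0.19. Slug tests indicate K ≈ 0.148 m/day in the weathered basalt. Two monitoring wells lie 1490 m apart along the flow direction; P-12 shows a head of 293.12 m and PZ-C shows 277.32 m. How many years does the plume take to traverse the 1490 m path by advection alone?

Hydraulic gradient i = (293.12 − 277.32) / 1490 = 15.8 / 1490 = 0.01060.
Darcy flux q = K · i = 0.1480 × 0.01060 = 0.001569 m/day.
Seepage velocity v = q / n_e = 0.001569 / 0.19 = 0.008260 m/day.
Travel time t = L / v = 1490 / 0.008260 = 1.804e+05 days = 493.9 years.

494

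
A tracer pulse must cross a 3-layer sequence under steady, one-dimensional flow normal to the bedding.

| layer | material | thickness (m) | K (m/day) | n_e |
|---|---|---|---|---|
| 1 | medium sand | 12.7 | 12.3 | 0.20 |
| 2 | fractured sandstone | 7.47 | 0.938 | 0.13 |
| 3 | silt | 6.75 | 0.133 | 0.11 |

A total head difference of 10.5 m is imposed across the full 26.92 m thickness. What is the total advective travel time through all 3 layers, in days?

With flow normal to the layers, continuity requires the same specific discharge q through every layer.
Σ(b_i/K_i) = 12.7/12.3 + 7.47/0.938 + 6.75/0.133 = 59.75 d.
q = Δh / Σ(b_i/K_i) = 10.5 / 59.75 = 0.1757 m/day.
In each layer the seepage velocity is v_i = q/n_i, so the layer transit time is t_i = b_i·n_i / q:
  layer 1 (medium sand): t_1 = 12.7 × 0.20 / 0.1757 = 14.45 d
  layer 2 (fractured sandstone): t_2 = 7.47 × 0.13 / 0.1757 = 5.526 d
  layer 3 (silt): t_3 = 6.75 × 0.11 / 0.1757 = 4.225 d
Total t = Σ t_i = 24.20 days.

24.2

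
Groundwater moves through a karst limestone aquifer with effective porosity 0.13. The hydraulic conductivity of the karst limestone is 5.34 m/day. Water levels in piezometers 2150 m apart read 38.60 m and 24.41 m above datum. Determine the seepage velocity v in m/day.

0.271

Hydraulic gradient i = (38.60 − 24.41) / 2150 = 14.19 / 2150 = 0.006600.
Darcy flux q = K · i = 5.340 × 0.006600 = 0.03524 m/day.
Seepage velocity v = q / n_e = 0.03524 / 0.13 = 0.2711 m/day.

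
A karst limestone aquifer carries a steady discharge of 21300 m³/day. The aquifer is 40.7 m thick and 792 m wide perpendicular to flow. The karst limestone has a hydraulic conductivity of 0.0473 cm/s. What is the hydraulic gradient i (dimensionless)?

0.0162

Convert K: 0.0473 cm/s × 864 = 40.87 m/day.
Cross-sectional area A = 792 × 40.7 = 32234 m².
From Q = K·A·i, i = Q / (K·A) = 21300 / (40.87 × 32234) = 0.01617.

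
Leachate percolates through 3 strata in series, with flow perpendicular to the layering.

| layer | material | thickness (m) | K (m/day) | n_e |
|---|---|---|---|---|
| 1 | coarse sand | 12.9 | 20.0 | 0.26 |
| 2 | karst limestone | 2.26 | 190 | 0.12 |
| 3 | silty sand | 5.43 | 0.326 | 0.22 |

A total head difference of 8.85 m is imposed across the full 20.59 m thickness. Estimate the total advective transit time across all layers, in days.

With flow normal to the layers, continuity requires the same specific discharge q through every layer.
Σ(b_i/K_i) = 12.9/20.0 + 2.26/190 + 5.43/0.326 = 17.31 d.
q = Δh / Σ(b_i/K_i) = 8.85 / 17.31 = 0.5112 m/day.
In each layer the seepage velocity is v_i = q/n_i, so the layer transit time is t_i = b_i·n_i / q:
  layer 1 (coarse sand): t_1 = 12.9 × 0.26 / 0.5112 = 6.561 d
  layer 2 (karst limestone): t_2 = 2.26 × 0.12 / 0.5112 = 0.5306 d
  layer 3 (silty sand): t_3 = 5.43 × 0.22 / 0.5112 = 2.337 d
Total t = Σ t_i = 9.429 days.

9.43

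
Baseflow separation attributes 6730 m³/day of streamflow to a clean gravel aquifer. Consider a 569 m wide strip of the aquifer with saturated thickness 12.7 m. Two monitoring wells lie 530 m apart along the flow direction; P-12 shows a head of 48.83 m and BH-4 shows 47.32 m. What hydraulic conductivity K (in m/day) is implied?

Cross-sectional area A = 569 × 12.7 = 7226 m².
Hydraulic gradient i = (48.83 − 47.32) / 530 = 1.51 / 530 = 0.002849.
From Q = K·A·i, K = Q / (A·i) = 6730 / (7226 × 0.002849) = 326.9 m/day.

327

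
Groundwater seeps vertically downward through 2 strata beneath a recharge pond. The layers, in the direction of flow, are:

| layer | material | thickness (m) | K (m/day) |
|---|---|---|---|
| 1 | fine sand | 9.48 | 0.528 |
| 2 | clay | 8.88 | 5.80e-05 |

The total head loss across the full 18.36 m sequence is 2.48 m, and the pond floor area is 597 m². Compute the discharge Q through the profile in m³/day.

Flow is perpendicular to layering, so the layers act in series and the equivalent K is the thickness-weighted harmonic mean.
Total thickness L = 9.48 + 8.88 = 18.36 m.
Σ(b_i/K_i) = 9.48/0.528 + 8.88/5.80e-05 = 1.531e+05 d.
K_eq = L / Σ(b_i/K_i) = 18.36 / 1.531e+05 = 0.0001199 m/day.
Q = K_eq · A · (Δh/L) = 0.0001199 × 597 × (2.48/18.36) = 0.009669 m³/day.

0.00967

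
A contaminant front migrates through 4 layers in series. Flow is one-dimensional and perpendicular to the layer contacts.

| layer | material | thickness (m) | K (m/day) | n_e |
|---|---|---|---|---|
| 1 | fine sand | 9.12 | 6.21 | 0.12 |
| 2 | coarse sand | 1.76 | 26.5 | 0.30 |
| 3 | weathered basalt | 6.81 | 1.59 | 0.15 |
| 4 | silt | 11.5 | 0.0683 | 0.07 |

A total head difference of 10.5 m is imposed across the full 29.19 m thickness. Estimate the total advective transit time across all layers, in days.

With flow normal to the layers, continuity requires the same specific discharge q through every layer.
Σ(b_i/K_i) = 9.12/6.21 + 1.76/26.5 + 6.81/1.59 + 11.5/0.0683 = 174.2 d.
q = Δh / Σ(b_i/K_i) = 10.5 / 174.2 = 0.06028 m/day.
In each layer the seepage velocity is v_i = q/n_i, so the layer transit time is t_i = b_i·n_i / q:
  layer 1 (fine sand): t_1 = 9.12 × 0.12 / 0.06028 = 18.16 d
  layer 2 (coarse sand): t_2 = 1.76 × 0.30 / 0.06028 = 8.759 d
  layer 3 (weathered basalt): t_3 = 6.81 × 0.15 / 0.06028 = 16.95 d
  layer 4 (silt): t_4 = 11.5 × 0.07 / 0.06028 = 13.35 d
Total t = Σ t_i = 57.22 days.

57.2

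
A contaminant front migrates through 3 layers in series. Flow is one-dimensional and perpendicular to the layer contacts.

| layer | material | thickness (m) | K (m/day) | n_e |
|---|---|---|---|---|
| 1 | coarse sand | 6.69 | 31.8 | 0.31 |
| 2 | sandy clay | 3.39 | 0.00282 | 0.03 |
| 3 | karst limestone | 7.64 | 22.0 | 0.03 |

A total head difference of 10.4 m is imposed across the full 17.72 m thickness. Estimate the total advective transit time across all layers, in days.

With flow normal to the layers, continuity requires the same specific discharge q through every layer.
Σ(b_i/K_i) = 6.69/31.8 + 3.39/0.00282 + 7.64/22.0 = 1203 d.
q = Δh / Σ(b_i/K_i) = 10.4 / 1203 = 0.008647 m/day.
In each layer the seepage velocity is v_i = q/n_i, so the layer transit time is t_i = b_i·n_i / q:
  layer 1 (coarse sand): t_1 = 6.69 × 0.31 / 0.008647 = 239.8 d
  layer 2 (sandy clay): t_2 = 3.39 × 0.03 / 0.008647 = 11.76 d
  layer 3 (karst limestone): t_3 = 7.64 × 0.03 / 0.008647 = 26.51 d
Total t = Σ t_i = 278.1 days.

278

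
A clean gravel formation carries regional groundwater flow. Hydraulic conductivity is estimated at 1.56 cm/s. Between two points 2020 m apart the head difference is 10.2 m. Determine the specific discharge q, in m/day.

6.81

Convert K: 1.56 cm/s × 864 = 1348 m/day.
Hydraulic gradient i = Δh / L = 10.2 / 2020 = 0.005050.
Specific discharge q = K · i = 1348 × 0.005050 = 6.806 m/day.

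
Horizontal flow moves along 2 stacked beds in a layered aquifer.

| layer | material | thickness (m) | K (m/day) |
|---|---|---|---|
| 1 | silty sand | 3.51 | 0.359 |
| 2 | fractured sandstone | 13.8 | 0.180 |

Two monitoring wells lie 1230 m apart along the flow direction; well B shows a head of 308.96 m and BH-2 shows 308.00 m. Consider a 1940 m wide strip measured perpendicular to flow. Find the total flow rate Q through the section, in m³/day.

Flow is parallel to layering, so each bed carries its own Darcy discharge and the transmissivities add.
Σ(K_i·b_i) = 0.359×3.51 + 0.180×13.8 = 3.744 m²/day.
Hydraulic gradient i = (308.96 − 308.00) / 1230 = 0.96 / 1230 = 0.0007805.
Q = Σ(K_i·b_i) · W · i = 3.744 × 1940 × 0.0007805 = 5.669 m³/day.

5.67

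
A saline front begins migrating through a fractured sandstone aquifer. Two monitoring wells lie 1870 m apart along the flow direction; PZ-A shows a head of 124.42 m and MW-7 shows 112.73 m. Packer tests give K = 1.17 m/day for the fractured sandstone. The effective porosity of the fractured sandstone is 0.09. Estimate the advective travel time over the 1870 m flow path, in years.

Hydraulic gradient i = (124.42 − 112.73) / 1870 = 11.69 / 1870 = 0.006251.
Darcy flux q = K · i = 1.170 × 0.006251 = 0.007314 m/day.
Seepage velocity v = q / n_e = 0.007314 / 0.09 = 0.08127 m/day.
Travel time t = L / v = 1870 / 0.08127 = 23010 days = 63.00 years.

63.0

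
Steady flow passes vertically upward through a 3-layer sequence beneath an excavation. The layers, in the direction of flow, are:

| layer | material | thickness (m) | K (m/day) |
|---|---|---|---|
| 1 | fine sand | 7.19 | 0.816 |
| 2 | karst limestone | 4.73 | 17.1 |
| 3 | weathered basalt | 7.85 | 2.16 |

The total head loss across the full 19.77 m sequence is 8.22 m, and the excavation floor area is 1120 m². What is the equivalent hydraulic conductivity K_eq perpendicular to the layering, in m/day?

Flow is perpendicular to layering, so the layers act in series and the equivalent K is the thickness-weighted harmonic mean.
Total thickness L = 7.19 + 4.73 + 7.85 = 19.77 m.
Σ(b_i/K_i) = 7.19/0.816 + 4.73/17.1 + 7.85/2.16 = 12.72 d.
K_eq = L / Σ(b_i/K_i) = 19.77 / 12.72 = 1.554 m/day.

1.55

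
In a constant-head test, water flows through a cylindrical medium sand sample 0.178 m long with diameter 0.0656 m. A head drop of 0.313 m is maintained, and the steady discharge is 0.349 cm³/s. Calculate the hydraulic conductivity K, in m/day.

5.07

Cross-sectional area A = π·(d/2)² = π × (0.0656/2)² = 0.003380 m².
Convert discharge: 0.349 cm³/s = 3.490e-07 m³/s.
Darcy's law rearranged: K = Q·L / (A·Δh) = 3.490e-07 × 0.178 / (0.003380 × 0.313) = 5.872e-05 m/s = 5.074 m/day.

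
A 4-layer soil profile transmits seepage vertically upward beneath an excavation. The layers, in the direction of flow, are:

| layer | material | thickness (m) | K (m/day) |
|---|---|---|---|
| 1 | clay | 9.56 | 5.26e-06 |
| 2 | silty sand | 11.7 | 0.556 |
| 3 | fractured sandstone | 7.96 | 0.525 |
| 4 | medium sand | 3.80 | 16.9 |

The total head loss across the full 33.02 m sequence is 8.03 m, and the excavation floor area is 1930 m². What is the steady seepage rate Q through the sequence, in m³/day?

Flow is perpendicular to layering, so the layers act in series and the equivalent K is the thickness-weighted harmonic mean.
Total thickness L = 9.56 + 11.7 + 7.96 + 3.80 = 33.02 m.
Σ(b_i/K_i) = 9.56/5.26e-06 + 11.7/0.556 + 7.96/0.525 + 3.80/16.9 = 1.818e+06 d.
K_eq = L / Σ(b_i/K_i) = 33.02 / 1.818e+06 = 1.817e-05 m/day.
Q = K_eq · A · (Δh/L) = 1.817e-05 × 1930 × (8.03/33.02) = 0.008527 m³/day.

0.00853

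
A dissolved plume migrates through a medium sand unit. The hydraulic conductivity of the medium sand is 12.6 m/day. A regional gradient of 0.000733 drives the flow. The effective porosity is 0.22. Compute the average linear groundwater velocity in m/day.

Hydraulic gradient i = 0.000733.
Darcy flux q = K · i = 12.60 × 0.0007330 = 0.009236 m/day.
Seepage velocity v = q / n_e = 0.009236 / 0.22 = 0.04198 m/day.

0.0420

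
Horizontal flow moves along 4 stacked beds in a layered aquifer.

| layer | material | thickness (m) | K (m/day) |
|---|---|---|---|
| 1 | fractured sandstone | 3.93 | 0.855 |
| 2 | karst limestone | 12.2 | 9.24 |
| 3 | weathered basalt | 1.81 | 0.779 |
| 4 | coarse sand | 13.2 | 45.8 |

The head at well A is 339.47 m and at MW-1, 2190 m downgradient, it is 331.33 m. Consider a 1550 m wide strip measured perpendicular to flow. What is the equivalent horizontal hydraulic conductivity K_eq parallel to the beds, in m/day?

23.2

Flow is parallel to layering, so each bed carries its own Darcy discharge and the transmissivities add.
Σ(K_i·b_i) = 0.855×3.93 + 9.24×12.2 + 0.779×1.81 + 45.8×13.2 = 722.1 m²/day.
Total thickness b = 31.14 m, so K_eq = Σ(K_i·b_i)/b = 23.19 m/day.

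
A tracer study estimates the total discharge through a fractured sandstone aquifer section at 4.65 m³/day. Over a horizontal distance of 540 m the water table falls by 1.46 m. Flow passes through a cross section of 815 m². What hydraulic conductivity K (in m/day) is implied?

Hydraulic gradient i = Δh / L = 1.46 / 540 = 0.002704.
From Q = K·A·i, K = Q / (A·i) = 4.65 / (815.0 × 0.002704) = 2.110 m/day.

2.11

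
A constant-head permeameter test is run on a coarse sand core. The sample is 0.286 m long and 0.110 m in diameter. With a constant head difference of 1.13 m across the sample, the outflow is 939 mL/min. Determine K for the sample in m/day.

36.0

Cross-sectional area A = π·(d/2)² = π × (0.110/2)² = 0.009503 m².
Convert discharge: 939 mL/min = 1.565e-05 m³/s.
Darcy's law rearranged: K = Q·L / (A·Δh) = 1.565e-05 × 0.286 / (0.009503 × 1.13) = 0.0004168 m/s = 36.01 m/day.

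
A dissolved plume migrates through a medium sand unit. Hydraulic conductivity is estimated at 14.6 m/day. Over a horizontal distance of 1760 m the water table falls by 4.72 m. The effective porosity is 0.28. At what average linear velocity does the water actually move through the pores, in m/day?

0.140

Hydraulic gradient i = Δh / L = 4.72 / 1760 = 0.002682.
Darcy flux q = K · i = 14.60 × 0.002682 = 0.03915 m/day.
Seepage velocity v = q / n_e = 0.03915 / 0.28 = 0.1398 m/day.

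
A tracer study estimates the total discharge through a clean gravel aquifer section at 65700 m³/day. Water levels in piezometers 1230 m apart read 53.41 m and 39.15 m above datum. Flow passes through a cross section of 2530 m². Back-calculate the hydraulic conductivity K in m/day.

2240

Hydraulic gradient i = (53.41 − 39.15) / 1230 = 14.26 / 1230 = 0.01159.
From Q = K·A·i, K = Q / (A·i) = 65700 / (2530 × 0.01159) = 2240 m/day.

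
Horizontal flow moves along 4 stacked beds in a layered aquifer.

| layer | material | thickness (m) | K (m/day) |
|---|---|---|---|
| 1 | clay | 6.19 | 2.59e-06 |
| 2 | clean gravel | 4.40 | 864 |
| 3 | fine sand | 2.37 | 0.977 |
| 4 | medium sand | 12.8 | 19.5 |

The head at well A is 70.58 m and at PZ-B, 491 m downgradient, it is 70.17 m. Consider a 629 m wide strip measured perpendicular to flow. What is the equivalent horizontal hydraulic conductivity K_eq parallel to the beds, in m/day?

Flow is parallel to layering, so each bed carries its own Darcy discharge and the transmissivities add.
Σ(K_i·b_i) = 2.59e-06×6.19 + 864×4.40 + 0.977×2.37 + 19.5×12.8 = 4054 m²/day.
Total thickness b = 25.76 m, so K_eq = Σ(K_i·b_i)/b = 157.4 m/day.

157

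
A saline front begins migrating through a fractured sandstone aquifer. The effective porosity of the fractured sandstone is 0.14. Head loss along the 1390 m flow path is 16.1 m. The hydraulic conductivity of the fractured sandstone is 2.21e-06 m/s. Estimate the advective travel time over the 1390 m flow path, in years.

Convert K: 2.21e-06 m/s × 86400 = 0.1909 m/day.
Hydraulic gradient i = Δh / L = 16.1 / 1390 = 0.01158.
Darcy flux q = K · i = 0.1909 × 0.01158 = 0.002212 m/day.
Seepage velocity v = q / n_e = 0.002212 / 0.14 = 0.01580 m/day.
Travel time t = L / v = 1390 / 0.01580 = 87988 days = 240.9 years.

241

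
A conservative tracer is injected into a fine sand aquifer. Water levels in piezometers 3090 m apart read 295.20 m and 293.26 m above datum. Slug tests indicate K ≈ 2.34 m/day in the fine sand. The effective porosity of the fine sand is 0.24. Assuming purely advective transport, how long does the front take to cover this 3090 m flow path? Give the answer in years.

1380

Hydraulic gradient i = (295.20 − 293.26) / 3090 = 1.94 / 3090 = 0.0006278.
Darcy flux q = K · i = 2.340 × 0.0006278 = 0.001469 m/day.
Seepage velocity v = q / n_e = 0.001469 / 0.24 = 0.006121 m/day.
Travel time t = L / v = 3090 / 0.006121 = 5.048e+05 days = 1382 years.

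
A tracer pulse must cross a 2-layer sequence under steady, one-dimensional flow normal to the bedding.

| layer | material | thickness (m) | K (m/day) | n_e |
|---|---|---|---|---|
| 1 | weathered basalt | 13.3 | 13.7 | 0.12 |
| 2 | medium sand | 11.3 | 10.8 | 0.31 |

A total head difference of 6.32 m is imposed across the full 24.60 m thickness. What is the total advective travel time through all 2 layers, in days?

1.63

With flow normal to the layers, continuity requires the same specific discharge q through every layer.
Σ(b_i/K_i) = 13.3/13.7 + 11.3/10.8 = 2.017 d.
q = Δh / Σ(b_i/K_i) = 6.32 / 2.017 = 3.133 m/day.
In each layer the seepage velocity is v_i = q/n_i, so the layer transit time is t_i = b_i·n_i / q:
  layer 1 (weathered basalt): t_1 = 13.3 × 0.12 / 3.133 = 0.5094 d
  layer 2 (medium sand): t_2 = 11.3 × 0.31 / 3.133 = 1.118 d
Total t = Σ t_i = 1.627 days.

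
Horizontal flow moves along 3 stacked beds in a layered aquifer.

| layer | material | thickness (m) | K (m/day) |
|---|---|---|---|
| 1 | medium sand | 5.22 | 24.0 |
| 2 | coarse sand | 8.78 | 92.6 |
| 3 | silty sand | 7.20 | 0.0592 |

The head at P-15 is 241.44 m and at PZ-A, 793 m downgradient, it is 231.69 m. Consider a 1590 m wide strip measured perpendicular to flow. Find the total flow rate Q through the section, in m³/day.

18400

Flow is parallel to layering, so each bed carries its own Darcy discharge and the transmissivities add.
Σ(K_i·b_i) = 24.0×5.22 + 92.6×8.78 + 0.0592×7.20 = 938.7 m²/day.
Hydraulic gradient i = (241.44 − 231.69) / 793 = 9.75 / 793 = 0.01230.
Q = Σ(K_i·b_i) · W · i = 938.7 × 1590 × 0.01230 = 18351 m³/day.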